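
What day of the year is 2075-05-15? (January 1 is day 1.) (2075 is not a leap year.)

135

Days in months before May: 31 + 28 + 31 + 30 = 120.
Plus 15 days into May → day 135.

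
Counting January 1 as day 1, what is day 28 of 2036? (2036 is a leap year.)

28 into January → January 28.

January 28, 2036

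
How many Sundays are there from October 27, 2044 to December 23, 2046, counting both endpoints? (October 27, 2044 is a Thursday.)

113

October 27, 2044 is a Thursday; the first Sunday on or after it is October 30, 2044 (3 days later).
From October 30, 2044 to December 23, 2046: 62 + 365 + 357 = 784 days (rest of 2044, 2045, to December 23, 2046 in 2046).
784 ÷ 7 = 112 full weeks with remainder 0, so 112 more Sundays after the first → 113.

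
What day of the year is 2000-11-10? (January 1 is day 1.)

Days in months before November: 31 + 29 + 31 + 30 + 31 + 30 + 31 + 31 + 30 + 31 = 305.
Plus 10 days into November → day 315.

315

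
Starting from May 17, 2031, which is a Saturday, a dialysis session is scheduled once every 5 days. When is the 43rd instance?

The 43rd occurrence is 42 intervals after the first: 42 × 5 = 210 days after May 17, 2031.
May has 31 days — 14 days to the end of May leaves 196.
Jun has 30 days (166 left).
Jul has 31 days (135 left).
Aug has 31 days (104 left).
Sep has 30 days (74 left).
Oct has 31 days (43 left).
Nov has 30 days (13 left).
13 days into Dec → Dec 13, 2031.

Dec 13, 2031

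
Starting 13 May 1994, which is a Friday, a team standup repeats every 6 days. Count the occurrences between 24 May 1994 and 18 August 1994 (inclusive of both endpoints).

15

Occurrences land 6·i days after 13 May 1994 for i = 0, 1, 2, …
24 May 1994 is 11 days after the start; 11 ÷ 6 = 1 remainder 5; since the remainder is 5, round up to i = 2. First occurrence in the window: #3 on 25 May 1994 (2×6 = 12 days in).
18 August 1994 is 97 days after the start; 97 ÷ 6 = 16 remainder 1. Last occurrence in the window: #17 on 17 August 1994.
Occurrences #3 through #17: 15 in total.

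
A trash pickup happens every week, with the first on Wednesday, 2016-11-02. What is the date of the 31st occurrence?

2017-05-31

The 31st occurrence is 30 intervals after the first: 30 × 7 = 210 days after 2016-11-02.
November has 30 days — 28 days to the end of November leaves 182.
December has 31 days (151 left).
January has 31 days (120 left).
February has 28 days (92 left).
March has 31 days (61 left).
April has 30 days (31 left).
31 days into May → 2017-05-31.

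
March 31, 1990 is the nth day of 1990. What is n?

90

Days in months before March: 31 + 28 = 59.
Plus 31 days into March → day 90.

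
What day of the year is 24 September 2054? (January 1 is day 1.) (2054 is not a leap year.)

267

Days in months before September: 31 + 28 + 31 + 30 + 31 + 30 + 31 + 31 = 243.
Plus 24 days into September → day 267.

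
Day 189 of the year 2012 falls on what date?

7 July 2012

January has 31 days (189 − 31 = 158 remain).
February has 29 days (158 − 29 = 129 remain).
March has 31 days (129 − 31 = 98 remain).
April has 30 days (98 − 30 = 68 remain).
May has 31 days (68 − 31 = 37 remain).
June has 30 days (37 − 30 = 7 remain).
7 into July → July 7.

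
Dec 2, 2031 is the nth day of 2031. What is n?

336

Days in months before Dec: 31 + 28 + 31 + 30 + 31 + 30 + 31 + 31 + 30 + 31 + 30 = 334.
Plus 2 days into Dec → day 336.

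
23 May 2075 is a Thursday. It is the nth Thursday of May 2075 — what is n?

4th

Day 23 falls in week ⌈23/7⌉ of the month.
Days 1–7 hold the 1st Thursday, 8–14 the 2nd, 15–21 the 3rd, 22–28 the 4th, 29–31 the 5th.
23 is in the range for the 4th.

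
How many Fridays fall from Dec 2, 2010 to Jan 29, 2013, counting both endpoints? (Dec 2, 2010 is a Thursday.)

Dec 2, 2010 is a Thursday; the first Friday on or after it is Dec 3, 2010 (1 day later).
From Dec 3, 2010 to Jan 29, 2013: 28 + 365 + 366 + 29 = 788 days (rest of 2010, 2011, 2012, to Jan 29, 2013 in 2013).
788 ÷ 7 = 112 full weeks with remainder 4, so 112 more Fridays after the first → 113.

113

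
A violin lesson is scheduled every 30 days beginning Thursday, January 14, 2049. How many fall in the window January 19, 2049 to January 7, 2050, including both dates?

11

Occurrences land 30·i days after January 14, 2049 for i = 0, 1, 2, …
January 19, 2049 is 5 days after the start; 5 ÷ 30 = 0 remainder 5; since the remainder is 5, round up to i = 1. First occurrence in the window: #2 on February 13, 2049 (1×30 = 30 days in).
January 7, 2050 is 358 days after the start; 358 ÷ 30 = 11 remainder 28. Last occurrence in the window: #12 on December 10, 2049.
Occurrences #2 through #12: 11 in total.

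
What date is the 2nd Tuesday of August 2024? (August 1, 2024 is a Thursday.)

2024-08-13

August 2024 begins on a Thursday, so the first Tuesday is August 6 (5 days later).
The 2nd Tuesday is 1 weeks later: 6 + 7 = 13.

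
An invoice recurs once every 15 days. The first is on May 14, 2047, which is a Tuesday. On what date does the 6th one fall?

The 6th occurrence is 5 intervals after the first: 5 × 15 = 75 days after May 14, 2047.
May has 31 days — 17 days to the end of May leaves 58.
Jun has 30 days (28 left).
28 days into Jul → Jul 28, 2047.

Jul 28, 2047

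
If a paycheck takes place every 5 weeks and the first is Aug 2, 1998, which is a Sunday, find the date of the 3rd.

Oct 11, 1998

The 3rd occurrence is 2 intervals after the first: 2 × 35 = 70 days after Aug 2, 1998.
Aug has 31 days — 29 days to the end of Aug leaves 41.
Sep has 30 days (11 left).
11 days into Oct → Oct 11, 1998.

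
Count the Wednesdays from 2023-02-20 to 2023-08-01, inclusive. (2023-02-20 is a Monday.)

2023-02-20 is a Monday; the first Wednesday on or after it is 2023-02-22 (2 days later).
From 2023-02-22 to 2023-08-01: 6 + 31 + 30 + 31 + 30 + 31 + 1 = 160 days (rest of February, March, April, May, June, July, August).
160 ÷ 7 = 22 full weeks with remainder 6, so 22 more Wednesdays after the first → 23.

23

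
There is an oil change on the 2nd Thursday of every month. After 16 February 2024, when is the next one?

14 March 2024

February 2024 starts on a Thursday; its first Thursday is the 1st, so the 2nd Thursday is the 8th — 8 February 2024.
That is not after 16 February 2024, so look at March 2024.
March 2024 starts on a Friday; its first Thursday is the 7th, so the 2nd Thursday is the 14th — 14 March 2024.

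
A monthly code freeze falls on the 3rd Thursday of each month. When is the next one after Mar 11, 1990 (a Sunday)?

Mar 1990 starts on a Thursday; its first Thursday is the 1st, so the 3rd Thursday is the 15th — Mar 15, 1990.
Mar 15, 1990 is after Mar 11, 1990, so that is the next one.

Mar 15, 1990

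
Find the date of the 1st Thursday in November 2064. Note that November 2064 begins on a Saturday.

November 6, 2064

November 2064 begins on a Saturday, so the first Thursday is November 6 (5 days later).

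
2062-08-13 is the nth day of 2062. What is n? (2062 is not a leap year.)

Days in months before August: 31 + 28 + 31 + 30 + 31 + 30 + 31 = 212.
Plus 13 days into August → day 225.

225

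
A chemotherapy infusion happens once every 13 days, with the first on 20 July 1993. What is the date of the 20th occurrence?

24 March 1994

The 20th occurrence is 19 intervals after the first: 19 × 13 = 247 days after 20 July 1993.
July has 31 days — 11 days to the end of July leaves 236.
August has 31 days (205 left).
September has 30 days (175 left).
October has 31 days (144 left).
November has 30 days (114 left).
December has 31 days (83 left).
January has 31 days (52 left).
February has 28 days (24 left).
24 days into March → 24 March 1994.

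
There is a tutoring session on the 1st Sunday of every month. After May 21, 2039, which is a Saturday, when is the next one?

June 5, 2039

May 2039 starts on a Sunday, so its 1st Sunday is May 1, 2039.
That is not after May 21, 2039, so look at June 2039.
June 2039 starts on a Wednesday, so its 1st Sunday is June 5, 2039 (4 days in).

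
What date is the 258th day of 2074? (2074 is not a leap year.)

Sep 15, 2074

Jan has 31 days (258 − 31 = 227 remain).
Feb has 28 days (227 − 28 = 199 remain).
Mar has 31 days (199 − 31 = 168 remain).
Apr has 30 days (168 − 30 = 138 remain).
May has 31 days (138 − 31 = 107 remain).
Jun has 30 days (107 − 30 = 77 remain).
Jul has 31 days (77 − 31 = 46 remain).
Aug has 31 days (46 − 31 = 15 remain).
15 into Sep → Sep 15.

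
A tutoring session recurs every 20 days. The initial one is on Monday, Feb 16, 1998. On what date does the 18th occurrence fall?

The 18th occurrence is 17 intervals after the first: 17 × 20 = 340 days after Feb 16, 1998.
Feb has 28 days — 12 days to the end of Feb leaves 328.
Mar has 31 days (297 left).
Apr has 30 days (267 left).
May has 31 days (236 left).
Jun has 30 days (206 left).
Jul has 31 days (175 left).
Aug has 31 days (144 left).
Sep has 30 days (114 left).
Oct has 31 days (83 left).
Nov has 30 days (53 left).
Dec has 31 days (22 left).
22 days into Jan → Jan 22, 1999.

Jan 22, 1999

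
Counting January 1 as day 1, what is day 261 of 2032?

17 September 2032

January has 31 days (261 − 31 = 230 remain).
February has 29 days (230 − 29 = 201 remain).
March has 31 days (201 − 31 = 170 remain).
April has 30 days (170 − 30 = 140 remain).
May has 31 days (140 − 31 = 109 remain).
June has 30 days (109 − 30 = 79 remain).
July has 31 days (79 − 31 = 48 remain).
August has 31 days (48 − 31 = 17 remain).
17 into September → September 17.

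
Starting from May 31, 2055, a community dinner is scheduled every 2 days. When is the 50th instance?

Sep 6, 2055

The 50th occurrence is 49 intervals after the first: 49 × 2 = 98 days after May 31, 2055.
May has 31 days — 0 days to the end of May leaves 98.
Jun has 30 days (68 left).
Jul has 31 days (37 left).
Aug has 31 days (6 left).
6 days into Sep → Sep 6, 2055.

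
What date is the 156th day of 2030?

January has 31 days (156 − 31 = 125 remain).
February has 28 days (125 − 28 = 97 remain).
March has 31 days (97 − 31 = 66 remain).
April has 30 days (66 − 30 = 36 remain).
May has 31 days (36 − 31 = 5 remain).
5 into June → June 5.

June 5, 2030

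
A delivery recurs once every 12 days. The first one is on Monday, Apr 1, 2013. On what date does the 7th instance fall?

Jun 12, 2013

The 7th occurrence is 6 intervals after the first: 6 × 12 = 72 days after Apr 1, 2013.
Apr has 30 days — 29 days to the end of Apr leaves 43.
May has 31 days (12 left).
12 days into Jun → Jun 12, 2013.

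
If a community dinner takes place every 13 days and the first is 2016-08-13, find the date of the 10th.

The 10th occurrence is 9 intervals after the first: 9 × 13 = 117 days after 2016-08-13.
August has 31 days — 18 days to the end of August leaves 99.
September has 30 days (69 left).
October has 31 days (38 left).
November has 30 days (8 left).
8 days into December → 2016-12-08.

2016-12-08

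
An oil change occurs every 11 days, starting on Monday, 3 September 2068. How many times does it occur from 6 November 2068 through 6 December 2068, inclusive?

3

Occurrences land 11·i days after 3 September 2068 for i = 0, 1, 2, …
6 November 2068 is 64 days after the start; 64 ÷ 11 = 5 remainder 9; since the remainder is 9, round up to i = 6. First occurrence in the window: #7 on 8 November 2068 (6×11 = 66 days in).
6 December 2068 is 94 days after the start; 94 ÷ 11 = 8 remainder 6. Last occurrence in the window: #9 on 30 November 2068.
Occurrences #7 through #9: 3 in total.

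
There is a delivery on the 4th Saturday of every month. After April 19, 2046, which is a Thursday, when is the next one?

April 2046 starts on a Sunday; its first Saturday is the 7th, so the 4th Saturday is the 28th — April 28, 2046.
April 28, 2046 is after April 19, 2046, so that is the next one.

April 28, 2046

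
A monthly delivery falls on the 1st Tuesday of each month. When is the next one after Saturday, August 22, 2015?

September 1, 2015

August 2015 starts on a Saturday, so its 1st Tuesday is August 4, 2015 (3 days in).
That is not after August 22, 2015, so look at September 2015.
September 2015 starts on a Tuesday, so its 1st Tuesday is September 1, 2015.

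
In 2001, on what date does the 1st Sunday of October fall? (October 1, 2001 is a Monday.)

2001-10-07

October 2001 begins on a Monday, so the first Sunday is October 7 (6 days later).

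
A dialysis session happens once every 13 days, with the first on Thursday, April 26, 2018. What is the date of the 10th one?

August 21, 2018

The 10th occurrence is 9 intervals after the first: 9 × 13 = 117 days after April 26, 2018.
April has 30 days — 4 days to the end of April leaves 113.
May has 31 days (82 left).
June has 30 days (52 left).
July has 31 days (21 left).
21 days into August → August 21, 2018.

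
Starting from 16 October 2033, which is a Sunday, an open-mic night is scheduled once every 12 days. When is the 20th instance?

The 20th occurrence is 19 intervals after the first: 19 × 12 = 228 days after 16 October 2033.
October has 31 days — 15 days to the end of October leaves 213.
November has 30 days (183 left).
December has 31 days (152 left).
January has 31 days (121 left).
February has 28 days (93 left).
March has 31 days (62 left).
April has 30 days (32 left).
May has 31 days (1 left).
1 day into June → 1 June 2034.

1 June 2034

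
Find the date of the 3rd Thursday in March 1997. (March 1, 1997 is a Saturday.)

March 20, 1997

March 1997 begins on a Saturday, so the first Thursday is March 6 (5 days later).
The 3rd Thursday is 2 weeks later: 6 + 14 = 20.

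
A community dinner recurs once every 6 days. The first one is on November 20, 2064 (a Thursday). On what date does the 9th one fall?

January 7, 2065

The 9th occurrence is 8 intervals after the first: 8 × 6 = 48 days after November 20, 2064.
November has 30 days — 10 days to the end of November leaves 38.
December has 31 days (7 left).
7 days into January → January 7, 2065.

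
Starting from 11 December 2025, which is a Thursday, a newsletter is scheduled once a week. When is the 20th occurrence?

23 April 2026

The 20th occurrence is 19 intervals after the first: 19 × 7 = 133 days after 11 December 2025.
December has 31 days — 20 days to the end of December leaves 113.
January has 31 days (82 left).
February has 28 days (54 left).
March has 31 days (23 left).
23 days into April → 23 April 2026.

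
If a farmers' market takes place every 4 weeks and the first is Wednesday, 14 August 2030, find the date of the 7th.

29 January 2031

The 7th occurrence is 6 intervals after the first: 6 × 28 = 168 days after 14 August 2030.
August has 31 days — 17 days to the end of August leaves 151.
September has 30 days (121 left).
October has 31 days (90 left).
November has 30 days (60 left).
December has 31 days (29 left).
29 days into January → 29 January 2031.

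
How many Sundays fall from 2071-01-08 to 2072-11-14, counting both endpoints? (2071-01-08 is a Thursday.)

2071-01-08 is a Thursday; the first Sunday on or after it is 2071-01-11 (3 days later).
From 2071-01-11 to 2072-11-14: 354 + 319 = 673 days (rest of 2071, to 2072-11-14 in 2072).
673 ÷ 7 = 96 full weeks with remainder 1, so 96 more Sundays after the first → 97.

97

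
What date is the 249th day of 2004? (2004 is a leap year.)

January has 31 days (249 − 31 = 218 remain).
February has 29 days (218 − 29 = 189 remain).
March has 31 days (189 − 31 = 158 remain).
April has 30 days (158 − 30 = 128 remain).
May has 31 days (128 − 31 = 97 remain).
June has 30 days (97 − 30 = 67 remain).
July has 31 days (67 − 31 = 36 remain).
August has 31 days (36 − 31 = 5 remain).
5 into September → September 5.

September 5, 2004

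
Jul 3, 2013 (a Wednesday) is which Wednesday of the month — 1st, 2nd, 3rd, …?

1st

Day 3 falls in week ⌈3/7⌉ of the month.
Days 1–7 hold the 1st Wednesday, 8–14 the 2nd, 15–21 the 3rd, 22–28 the 4th, 29–31 the 5th.
3 is in the range for the 1st.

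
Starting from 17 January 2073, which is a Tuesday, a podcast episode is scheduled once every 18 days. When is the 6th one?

17 April 2073

The 6th occurrence is 5 intervals after the first: 5 × 18 = 90 days after 17 January 2073.
January has 31 days — 14 days to the end of January leaves 76.
February has 28 days (48 left).
March has 31 days (17 left).
17 days into April → 17 April 2073.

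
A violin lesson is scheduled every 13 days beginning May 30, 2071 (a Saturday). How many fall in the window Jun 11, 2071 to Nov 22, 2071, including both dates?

13

Occurrences land 13·i days after May 30, 2071 for i = 0, 1, 2, …
Jun 11, 2071 is 12 days after the start; 12 ÷ 13 = 0 remainder 12; since the remainder is 12, round up to i = 1. First occurrence in the window: #2 on Jun 12, 2071 (1×13 = 13 days in).
Nov 22, 2071 is 176 days after the start; 176 ÷ 13 = 13 remainder 7. Last occurrence in the window: #14 on Nov 15, 2071.
Occurrences #2 through #14: 13 in total.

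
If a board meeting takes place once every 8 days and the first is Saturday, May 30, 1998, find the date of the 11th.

Aug 18, 1998

The 11th occurrence is 10 intervals after the first: 10 × 8 = 80 days after May 30, 1998.
May has 31 days — 1 day to the end of May leaves 79.
Jun has 30 days (49 left).
Jul has 31 days (18 left).
18 days into Aug → Aug 18, 1998.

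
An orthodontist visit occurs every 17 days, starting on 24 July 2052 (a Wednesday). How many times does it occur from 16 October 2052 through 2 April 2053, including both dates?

10

Occurrences land 17·i days after 24 July 2052 for i = 0, 1, 2, …
16 October 2052 is 84 days after the start; 84 ÷ 17 = 4 remainder 16; since the remainder is 16, round up to i = 5. First occurrence in the window: #6 on 17 October 2052 (5×17 = 85 days in).
2 April 2053 is 252 days after the start; 252 ÷ 17 = 14 remainder 14. Last occurrence in the window: #15 on 19 March 2053.
Occurrences #6 through #15: 10 in total.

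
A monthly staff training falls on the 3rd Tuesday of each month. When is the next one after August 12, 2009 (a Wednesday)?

August 2009 starts on a Saturday; its first Tuesday is the 4th, so the 3rd Tuesday is the 18th — August 18, 2009.
August 18, 2009 is after August 12, 2009, so that is the next one.

August 18, 2009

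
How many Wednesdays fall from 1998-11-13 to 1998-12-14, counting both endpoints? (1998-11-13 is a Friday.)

1998-11-13 is a Friday; the first Wednesday on or after it is 1998-11-18 (5 days later).
From 1998-11-18 to 1998-12-14: 12 + 14 = 26 days (rest of November, December).
26 ÷ 7 = 3 full weeks with remainder 5, so 3 more Wednesdays after the first → 4.

4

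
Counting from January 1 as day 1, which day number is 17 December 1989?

351

Days in months before December: 31 + 28 + 31 + 30 + 31 + 30 + 31 + 31 + 30 + 31 + 30 = 334.
Plus 17 days into December → day 351.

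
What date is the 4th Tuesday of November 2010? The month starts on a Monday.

November 2010 begins on a Monday, so the first Tuesday is November 2 (1 day later).
The 4th Tuesday is 3 weeks later: 2 + 21 = 23.

23 November 2010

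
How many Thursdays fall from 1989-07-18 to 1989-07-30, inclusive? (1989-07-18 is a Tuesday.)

1989-07-18 is a Tuesday; the first Thursday on or after it is 1989-07-20 (2 days later).
From 1989-07-20 to 1989-07-30 is 30 − 20 = 10 days.
10 ÷ 7 = 1 full weeks with remainder 3, so 1 more Thursdays after the first → 2.

2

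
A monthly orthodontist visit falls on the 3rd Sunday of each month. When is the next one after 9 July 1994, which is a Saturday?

July 1994 starts on a Friday; its first Sunday is the 3rd, so the 3rd Sunday is the 17th — 17 July 1994.
17 July 1994 is after 9 July 1994, so that is the next one.

17 July 1994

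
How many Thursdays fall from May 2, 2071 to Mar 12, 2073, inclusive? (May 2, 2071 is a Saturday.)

97

May 2, 2071 is a Saturday; the first Thursday on or after it is May 7, 2071 (5 days later).
From May 7, 2071 to Mar 12, 2073: 238 + 366 + 71 = 675 days (rest of 2071, 2072, to Mar 12, 2073 in 2073).
675 ÷ 7 = 96 full weeks with remainder 3, so 96 more Thursdays after the first → 97.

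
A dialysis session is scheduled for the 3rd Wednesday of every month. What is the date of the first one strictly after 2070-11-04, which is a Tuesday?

November 2070 starts on a Saturday; its first Wednesday is the 5th, so the 3rd Wednesday is the 19th — 2070-11-19.
2070-11-19 is after 2070-11-04, so that is the next one.

2070-11-19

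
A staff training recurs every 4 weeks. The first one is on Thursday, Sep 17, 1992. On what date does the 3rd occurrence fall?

The 3rd occurrence is 2 intervals after the first: 2 × 28 = 56 days after Sep 17, 1992.
Sep has 30 days — 13 days to the end of Sep leaves 43.
Oct has 31 days (12 left).
12 days into Nov → Nov 12, 1992.

Nov 12, 1992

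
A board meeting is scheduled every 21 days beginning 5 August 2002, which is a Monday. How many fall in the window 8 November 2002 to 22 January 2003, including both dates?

Occurrences land 21·i days after 5 August 2002 for i = 0, 1, 2, …
8 November 2002 is 95 days after the start; 95 ÷ 21 = 4 remainder 11; since the remainder is 11, round up to i = 5. First occurrence in the window: #6 on 18 November 2002 (5×21 = 105 days in).
22 January 2003 is 170 days after the start; 170 ÷ 21 = 8 remainder 2. Last occurrence in the window: #9 on 20 January 2003.
Occurrences #6 through #9: 4 in total.

4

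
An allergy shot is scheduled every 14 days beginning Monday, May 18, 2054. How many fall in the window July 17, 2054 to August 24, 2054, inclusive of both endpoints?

3

Occurrences land 14·i days after May 18, 2054 for i = 0, 1, 2, …
July 17, 2054 is 60 days after the start; 60 ÷ 14 = 4 remainder 4; since the remainder is 4, round up to i = 5. First occurrence in the window: #6 on July 27, 2054 (5×14 = 70 days in).
August 24, 2054 is 98 days after the start; 98 ÷ 14 = 7 remainder 0. Last occurrence in the window: #8 on August 24, 2054.
Occurrences #6 through #8: 3 in total.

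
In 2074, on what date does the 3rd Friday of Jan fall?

The first Friday of Jan 2074 is Jan 5.
The 3rd Friday is 2 weeks later: 5 + 14 = 19.

Jan 19, 2074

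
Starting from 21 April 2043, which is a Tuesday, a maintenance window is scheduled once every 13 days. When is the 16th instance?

2 November 2043

The 16th occurrence is 15 intervals after the first: 15 × 13 = 195 days after 21 April 2043.
April has 30 days — 9 days to the end of April leaves 186.
May has 31 days (155 left).
June has 30 days (125 left).
July has 31 days (94 left).
August has 31 days (63 left).
September has 30 days (33 left).
October has 31 days (2 left).
2 days into November → 2 November 2043.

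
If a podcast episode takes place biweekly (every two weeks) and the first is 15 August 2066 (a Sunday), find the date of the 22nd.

5 June 2067

The 22nd occurrence is 21 intervals after the first: 21 × 14 = 294 days after 15 August 2066.
August has 31 days — 16 days to the end of August leaves 278.
September has 30 days (248 left).
October has 31 days (217 left).
November has 30 days (187 left).
December has 31 days (156 left).
January has 31 days (125 left).
February has 28 days (97 left).
March has 31 days (66 left).
April has 30 days (36 left).
May has 31 days (5 left).
5 days into June → 5 June 2067.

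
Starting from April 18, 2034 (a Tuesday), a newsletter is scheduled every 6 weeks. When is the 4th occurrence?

August 22, 2034

The 4th occurrence is 3 intervals after the first: 3 × 42 = 126 days after April 18, 2034.
April has 30 days — 12 days to the end of April leaves 114.
May has 31 days (83 left).
June has 30 days (53 left).
July has 31 days (22 left).
22 days into August → August 22, 2034.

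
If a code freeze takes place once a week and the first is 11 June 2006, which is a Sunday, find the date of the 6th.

16 July 2006

The 6th occurrence is 5 intervals after the first: 5 × 7 = 35 days after 11 June 2006.
June has 30 days — 19 days to the end of June leaves 16.
16 days into July → 16 July 2006.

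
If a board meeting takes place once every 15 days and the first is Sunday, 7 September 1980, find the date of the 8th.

21 December 1980

The 8th occurrence is 7 intervals after the first: 7 × 15 = 105 days after 7 September 1980.
September has 30 days — 23 days to the end of September leaves 82.
October has 31 days (51 left).
November has 30 days (21 left).
21 days into December → 21 December 1980.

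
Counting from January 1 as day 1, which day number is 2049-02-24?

55

Days in months before February: 31 = 31.
Plus 24 days into February → day 55.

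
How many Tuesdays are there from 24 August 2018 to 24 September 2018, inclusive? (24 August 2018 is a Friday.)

4

24 August 2018 is a Friday; the first Tuesday on or after it is 28 August 2018 (4 days later).
From 28 August 2018 to 24 September 2018: 3 + 24 = 27 days (rest of August, September).
27 ÷ 7 = 3 full weeks with remainder 6, so 3 more Tuesdays after the first → 4.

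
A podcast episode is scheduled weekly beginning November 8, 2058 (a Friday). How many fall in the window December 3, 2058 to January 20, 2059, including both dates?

7

Occurrences land 7·i days after November 8, 2058 for i = 0, 1, 2, …
December 3, 2058 is 25 days after the start; 25 ÷ 7 = 3 remainder 4; since the remainder is 4, round up to i = 4. First occurrence in the window: #5 on December 6, 2058 (4×7 = 28 days in).
January 20, 2059 is 73 days after the start; 73 ÷ 7 = 10 remainder 3. Last occurrence in the window: #11 on January 17, 2059.
Occurrences #5 through #11: 7 in total.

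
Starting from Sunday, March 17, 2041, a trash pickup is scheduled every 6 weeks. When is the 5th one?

The 5th occurrence is 4 intervals after the first: 4 × 42 = 168 days after March 17, 2041.
March has 31 days — 14 days to the end of March leaves 154.
April has 30 days (124 left).
May has 31 days (93 left).
June has 30 days (63 left).
July has 31 days (32 left).
August has 31 days (1 left).
1 day into September → September 1, 2041.

September 1, 2041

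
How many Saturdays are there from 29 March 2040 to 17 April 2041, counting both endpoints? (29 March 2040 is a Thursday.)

55

29 March 2040 is a Thursday; the first Saturday on or after it is 31 March 2040 (2 days later).
From 31 March 2040 to 17 April 2041: 275 + 107 = 382 days (rest of 2040, to 17 April 2041 in 2041).
382 ÷ 7 = 54 full weeks with remainder 4, so 54 more Saturdays after the first → 55.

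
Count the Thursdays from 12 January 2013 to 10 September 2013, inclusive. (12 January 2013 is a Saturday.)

34

12 January 2013 is a Saturday; the first Thursday on or after it is 17 January 2013 (5 days later).
From 17 January 2013 to 10 September 2013: 14 + 28 + 31 + 30 + 31 + 30 + 31 + 31 + 10 = 236 days (rest of January, February, March, April, May, June, July, August, September).
236 ÷ 7 = 33 full weeks with remainder 5, so 33 more Thursdays after the first → 34.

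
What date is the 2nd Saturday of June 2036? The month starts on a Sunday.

2036-06-14

June 2036 begins on a Sunday, so the first Saturday is June 7 (6 days later).
The 2nd Saturday is 1 weeks later: 7 + 7 = 14.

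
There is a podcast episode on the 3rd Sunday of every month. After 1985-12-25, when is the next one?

1986-01-19

December 1985 starts on a Sunday; its first Sunday is the 1st, so the 3rd Sunday is the 15th — 1985-12-15.
That is not after 1985-12-25, so look at January 1986.
January 1986 starts on a Wednesday; its first Sunday is the 5th, so the 3rd Sunday is the 19th — 1986-01-19.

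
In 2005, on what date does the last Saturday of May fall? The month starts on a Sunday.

May 28, 2005

May 2005 begins on a Sunday, so the first Saturday is May 7 (6 days later).
May 2005 has 31 days. Adding weeks: 7, 14, 21, 28 — the last one ≤ 31 is the 28th.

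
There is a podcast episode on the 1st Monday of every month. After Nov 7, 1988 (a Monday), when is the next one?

Nov 1988 starts on a Tuesday, so its 1st Monday is Nov 7, 1988 (6 days in).
That is not after Nov 7, 1988, so look at Dec 1988.
Dec 1988 starts on a Thursday, so its 1st Monday is Dec 5, 1988 (4 days in).

Dec 5, 1988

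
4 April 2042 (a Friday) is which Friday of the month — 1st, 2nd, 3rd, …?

1st

Day 4 falls in week ⌈4/7⌉ of the month.
Days 1–7 hold the 1st Friday, 8–14 the 2nd, 15–21 the 3rd, 22–28 the 4th, 29–31 the 5th.
4 is in the range for the 1st.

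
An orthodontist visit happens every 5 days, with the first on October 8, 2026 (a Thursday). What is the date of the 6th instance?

The 6th occurrence is 5 intervals after the first: 5 × 5 = 25 days after October 8, 2026.
October has 31 days — 23 days to the end of October leaves 2.
2 days into November → November 2, 2026.

November 2, 2026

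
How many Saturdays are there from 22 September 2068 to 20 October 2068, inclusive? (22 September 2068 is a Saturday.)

5

22 September 2068 is a Saturday; the first Saturday on or after it is 22 September 2068.
From 22 September 2068 to 20 October 2068: 8 + 20 = 28 days (rest of September, October).
28 ÷ 7 = 4 full weeks with remainder 0, so 4 more Saturdays after the first → 5.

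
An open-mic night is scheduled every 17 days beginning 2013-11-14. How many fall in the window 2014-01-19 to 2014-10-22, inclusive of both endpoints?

Occurrences land 17·i days after 2013-11-14 for i = 0, 1, 2, …
2014-01-19 is 66 days after the start; 66 ÷ 17 = 3 remainder 15; since the remainder is 15, round up to i = 4. First occurrence in the window: #5 on 2014-01-21 (4×17 = 68 days in).
2014-10-22 is 342 days after the start; 342 ÷ 17 = 20 remainder 2. Last occurrence in the window: #21 on 2014-10-20.
Occurrences #5 through #21: 17 in total.

17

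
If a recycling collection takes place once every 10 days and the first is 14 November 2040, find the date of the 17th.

23 April 2041

The 17th occurrence is 16 intervals after the first: 16 × 10 = 160 days after 14 November 2040.
November has 30 days — 16 days to the end of November leaves 144.
December has 31 days (113 left).
January has 31 days (82 left).
February has 28 days (54 left).
March has 31 days (23 left).
23 days into April → 23 April 2041.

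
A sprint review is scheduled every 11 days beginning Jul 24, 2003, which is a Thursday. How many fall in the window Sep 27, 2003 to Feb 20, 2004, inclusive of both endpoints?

Occurrences land 11·i days after Jul 24, 2003 for i = 0, 1, 2, …
Sep 27, 2003 is 65 days after the start; 65 ÷ 11 = 5 remainder 10; since the remainder is 10, round up to i = 6. First occurrence in the window: #7 on Sep 28, 2003 (6×11 = 66 days in).
Feb 20, 2004 is 211 days after the start; 211 ÷ 11 = 19 remainder 2. Last occurrence in the window: #20 on Feb 18, 2004.
Occurrences #7 through #20: 14 in total.

14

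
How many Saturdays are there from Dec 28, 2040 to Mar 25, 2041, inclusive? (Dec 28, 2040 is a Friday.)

Dec 28, 2040 is a Friday; the first Saturday on or after it is Dec 29, 2040 (1 day later).
From Dec 29, 2040 to Mar 25, 2041: 2 + 31 + 28 + 25 = 86 days (rest of Dec, Jan, Feb, Mar).
86 ÷ 7 = 12 full weeks with remainder 2, so 12 more Saturdays after the first → 13.

13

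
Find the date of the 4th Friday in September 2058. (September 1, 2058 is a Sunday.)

27 September 2058

September 2058 begins on a Sunday, so the first Friday is September 6 (5 days later).
The 4th Friday is 3 weeks later: 6 + 21 = 27.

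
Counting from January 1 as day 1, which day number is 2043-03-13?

72

Days in months before March: 31 + 28 = 59.
Plus 13 days into March → day 72.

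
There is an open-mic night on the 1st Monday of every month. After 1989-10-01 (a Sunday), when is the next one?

1989-10-02

October 1989 starts on a Sunday, so its 1st Monday is 1989-10-02 (1 day in).
1989-10-02 is after 1989-10-01, so that is the next one.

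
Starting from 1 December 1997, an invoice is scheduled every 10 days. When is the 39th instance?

16 December 1998

The 39th occurrence is 38 intervals after the first: 38 × 10 = 380 days after 1 December 1997.
December has 31 days — 30 days to the end of December leaves 350.
January has 31 days (319 left).
February has 28 days (291 left).
March has 31 days (260 left).
April has 30 days (230 left).
May has 31 days (199 left).
June has 30 days (169 left).
July has 31 days (138 left).
August has 31 days (107 left).
September has 30 days (77 left).
October has 31 days (46 left).
November has 30 days (16 left).
16 days into December → 16 December 1998.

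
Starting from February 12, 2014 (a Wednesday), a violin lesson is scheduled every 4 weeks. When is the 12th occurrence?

The 12th occurrence is 11 intervals after the first: 11 × 28 = 308 days after February 12, 2014.
February has 28 days — 16 days to the end of February leaves 292.
March has 31 days (261 left).
April has 30 days (231 left).
May has 31 days (200 left).
June has 30 days (170 left).
July has 31 days (139 left).
August has 31 days (108 left).
September has 30 days (78 left).
October has 31 days (47 left).
November has 30 days (17 left).
17 days into December → December 17, 2014.

December 17, 2014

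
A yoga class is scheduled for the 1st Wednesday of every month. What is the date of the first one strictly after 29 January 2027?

3 February 2027

January 2027 starts on a Friday, so its 1st Wednesday is 6 January 2027 (5 days in).
That is not after 29 January 2027, so look at February 2027.
February 2027 starts on a Monday, so its 1st Wednesday is 3 February 2027 (2 days in).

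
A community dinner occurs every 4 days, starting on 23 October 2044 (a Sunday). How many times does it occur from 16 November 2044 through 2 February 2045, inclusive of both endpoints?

20

Occurrences land 4·i days after 23 October 2044 for i = 0, 1, 2, …
16 November 2044 is 24 days after the start; 24 ÷ 4 = 6 remainder 0. First occurrence in the window: #7 on 16 November 2044 (6×4 = 24 days in).
2 February 2045 is 102 days after the start; 102 ÷ 4 = 25 remainder 2. Last occurrence in the window: #26 on 31 January 2045.
Occurrences #7 through #26: 20 in total.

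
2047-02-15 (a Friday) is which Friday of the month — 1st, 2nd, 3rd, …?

3rd

Day 15 falls in week ⌈15/7⌉ of the month.
Days 1–7 hold the 1st Friday, 8–14 the 2nd, 15–21 the 3rd, 22–28 the 4th, 29–31 the 5th.
15 is in the range for the 3rd.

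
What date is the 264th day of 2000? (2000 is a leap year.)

2000-09-20

January has 31 days (264 − 31 = 233 remain).
February has 29 days (233 − 29 = 204 remain).
March has 31 days (204 − 31 = 173 remain).
April has 30 days (173 − 30 = 143 remain).
May has 31 days (143 − 31 = 112 remain).
June has 30 days (112 − 30 = 82 remain).
July has 31 days (82 − 31 = 51 remain).
August has 31 days (51 − 31 = 20 remain).
20 into September → September 20.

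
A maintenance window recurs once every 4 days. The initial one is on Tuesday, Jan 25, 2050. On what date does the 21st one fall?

Apr 15, 2050

The 21st occurrence is 20 intervals after the first: 20 × 4 = 80 days after Jan 25, 2050.
Jan has 31 days — 6 days to the end of Jan leaves 74.
Feb has 28 days (46 left).
Mar has 31 days (15 left).
15 days into Apr → Apr 15, 2050.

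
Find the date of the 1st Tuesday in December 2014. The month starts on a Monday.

December 2014 begins on a Monday, so the first Tuesday is December 2 (1 day later).

2 December 2014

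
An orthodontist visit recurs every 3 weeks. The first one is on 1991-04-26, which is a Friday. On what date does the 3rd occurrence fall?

1991-06-07

The 3rd occurrence is 2 intervals after the first: 2 × 21 = 42 days after 1991-04-26.
April has 30 days — 4 days to the end of April leaves 38.
May has 31 days (7 left).
7 days into June → 1991-06-07.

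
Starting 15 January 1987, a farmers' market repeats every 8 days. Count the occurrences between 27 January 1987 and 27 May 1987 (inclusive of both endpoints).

15

Occurrences land 8·i days after 15 January 1987 for i = 0, 1, 2, …
27 January 1987 is 12 days after the start; 12 ÷ 8 = 1 remainder 4; since the remainder is 4, round up to i = 2. First occurrence in the window: #3 on 31 January 1987 (2×8 = 16 days in).
27 May 1987 is 132 days after the start; 132 ÷ 8 = 16 remainder 4. Last occurrence in the window: #17 on 23 May 1987.
Occurrences #3 through #17: 15 in total.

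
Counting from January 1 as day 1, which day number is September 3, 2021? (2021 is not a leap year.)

Days in months before September: 31 + 28 + 31 + 30 + 31 + 30 + 31 + 31 = 243.
Plus 3 days into September → day 246.

246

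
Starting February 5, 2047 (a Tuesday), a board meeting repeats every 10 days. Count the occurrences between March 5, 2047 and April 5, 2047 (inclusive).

Occurrences land 10·i days after February 5, 2047 for i = 0, 1, 2, …
March 5, 2047 is 28 days after the start; 28 ÷ 10 = 2 remainder 8; since the remainder is 8, round up to i = 3. First occurrence in the window: #4 on March 7, 2047 (3×10 = 30 days in).
April 5, 2047 is 59 days after the start; 59 ÷ 10 = 5 remainder 9. Last occurrence in the window: #6 on March 27, 2047.
Occurrences #4 through #6: 3 in total.

3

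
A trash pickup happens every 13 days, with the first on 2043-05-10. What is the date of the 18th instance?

2043-12-17

The 18th occurrence is 17 intervals after the first: 17 × 13 = 221 days after 2043-05-10.
May has 31 days — 21 days to the end of May leaves 200.
June has 30 days (170 left).
July has 31 days (139 left).
August has 31 days (108 left).
September has 30 days (78 left).
October has 31 days (47 left).
November has 30 days (17 left).
17 days into December → 2043-12-17.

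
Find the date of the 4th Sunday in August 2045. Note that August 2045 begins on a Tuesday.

27 August 2045

August 2045 begins on a Tuesday, so the first Sunday is August 6 (5 days later).
The 4th Sunday is 3 weeks later: 6 + 21 = 27.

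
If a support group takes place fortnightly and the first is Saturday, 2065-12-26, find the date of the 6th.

The 6th occurrence is 5 intervals after the first: 5 × 14 = 70 days after 2065-12-26.
December has 31 days — 5 days to the end of December leaves 65.
January has 31 days (34 left).
February has 28 days (6 left).
6 days into March → 2066-03-06.

2066-03-06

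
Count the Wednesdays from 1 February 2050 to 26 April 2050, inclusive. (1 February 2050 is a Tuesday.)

12

1 February 2050 is a Tuesday; the first Wednesday on or after it is 2 February 2050 (1 day later).
From 2 February 2050 to 26 April 2050: 26 + 31 + 26 = 83 days (rest of February, March, April).
83 ÷ 7 = 11 full weeks with remainder 6, so 11 more Wednesdays after the first → 12.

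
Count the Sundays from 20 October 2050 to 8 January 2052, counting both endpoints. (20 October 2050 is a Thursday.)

64

20 October 2050 is a Thursday; the first Sunday on or after it is 23 October 2050 (3 days later).
From 23 October 2050 to 8 January 2052: 69 + 365 + 8 = 442 days (rest of 2050, 2051, to 8 January 2052 in 2052).
442 ÷ 7 = 63 full weeks with remainder 1, so 63 more Sundays after the first → 64.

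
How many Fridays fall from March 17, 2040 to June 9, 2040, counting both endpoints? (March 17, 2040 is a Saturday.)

12

March 17, 2040 is a Saturday; the first Friday on or after it is March 23, 2040 (6 days later).
From March 23, 2040 to June 9, 2040: 8 + 30 + 31 + 9 = 78 days (rest of March, April, May, June).
78 ÷ 7 = 11 full weeks with remainder 1, so 11 more Fridays after the first → 12.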